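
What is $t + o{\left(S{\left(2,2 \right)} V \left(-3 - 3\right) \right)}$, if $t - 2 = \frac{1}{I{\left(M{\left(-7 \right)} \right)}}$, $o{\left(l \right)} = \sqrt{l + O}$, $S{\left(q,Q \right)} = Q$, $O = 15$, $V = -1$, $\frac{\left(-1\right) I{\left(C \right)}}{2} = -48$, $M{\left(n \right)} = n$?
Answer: $\frac{193}{96} + 3 \sqrt{3} \approx 7.2066$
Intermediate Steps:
$I{\left(C \right)} = 96$ ($I{\left(C \right)} = \left(-2\right) \left(-48\right) = 96$)
$o{\left(l \right)} = \sqrt{15 + l}$ ($o{\left(l \right)} = \sqrt{l + 15} = \sqrt{15 + l}$)
$t = \frac{193}{96}$ ($t = 2 + \frac{1}{96} = \frac{193}{96} \approx 2.0104$)
$t + o{\left(S{\left(2,2 \right)} V \left(-3 - 3\right) \right)} = \frac{193}{96} + \sqrt{15 + 2 \left(-1\right) \left(-3 - 3\right)} = \frac{193}{96} + \sqrt{15 - 2 \left(-3 - 3\right)} = \frac{193}{96} + \sqrt{15 - -12} = \frac{193}{96} + \sqrt{15 + 12} = \frac{193}{96} + \sqrt{27} = \frac{193}{96} + 3 \sqrt{3}$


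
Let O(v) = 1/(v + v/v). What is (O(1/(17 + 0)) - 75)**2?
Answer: 1776889/324 ≈ 5484.2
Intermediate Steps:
O(v) = 1/(1 + v) (O(v) = 1/(v + 1) = 1/(1 + v))
(O(1/(17 + 0)) - 75)**2 = (1/(1 + 1/(17 + 0)) - 75)**2 = (1/(1 + 1/17) - 75)**2 = (1/(18/17) - 75)**2 = (17/18 - 75)**2 = (-1333/18)**2 = 1776889/324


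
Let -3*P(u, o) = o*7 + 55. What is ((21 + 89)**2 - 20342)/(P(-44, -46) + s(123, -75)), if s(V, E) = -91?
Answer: 4121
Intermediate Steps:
P(u, o) = -55/3 - 7*o/3 (P(u, o) = -(o*7 + 55)/3 = -(7*o + 55)/3 = -(55 + 7*o)/3 = -55/3 - 7*o/3)
((21 + 89)**2 - 20342)/(P(-44, -46) + s(123, -75)) = ((21 + 89)**2 - 20342)/((-55/3 - 7/3*(-46)) - 91) = (110**2 - 20342)/((-55/3 + 322/3) - 91) = (12100 - 20342)/(89 - 91) = -8242/(-2) = -8242*(-1/2) = 4121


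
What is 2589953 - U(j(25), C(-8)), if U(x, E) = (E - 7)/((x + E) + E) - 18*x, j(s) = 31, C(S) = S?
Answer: 2590512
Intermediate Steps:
U(x, E) = -18*x + (-7 + E)/(x + 2*E) (U(x, E) = (-7 + E)/((E + x) + E) - 18*x = (-7 + E)/(x + 2*E) - 18*x = -18*x + (-7 + E)/(x + 2*E))
2589953 - U(j(25), C(-8)) = 2589953 - (-7 - 8 - 18*31² - 36*(-8)*31)/(31 + 2*(-8)) = 2589953 - (-7 - 8 - 18*961 + 8928)/(31 - 16) = 2589953 - (-7 - 8 - 17298 + 8928)/15 = 2589953 - (-8385)/15 = 2589953 - 1*(-559) = 2589953 + 559 = 2590512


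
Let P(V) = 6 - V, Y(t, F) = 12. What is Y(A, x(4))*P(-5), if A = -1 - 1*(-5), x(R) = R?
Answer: 132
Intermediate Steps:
A = 4 (A = -1 + 5 = 4)
Y(A, x(4))*P(-5) = 12*(6 - 1*(-5)) = 12*(6 + 5) = 12*11 = 132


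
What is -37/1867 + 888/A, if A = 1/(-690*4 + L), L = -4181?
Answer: -11507456173/1867 ≈ -6.1636e+6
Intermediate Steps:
A = -1/6941 (A = 1/(-690*4 - 4181) = 1/(-2760 - 4181) = 1/(-6941) = -1/6941 ≈ -0.00014407)
-37/1867 + 888/A = -37/1867 + 888/(-1/6941) = -37*1/1867 + 888*(-6941) = -37/1867 - 6163608 = -11507456173/1867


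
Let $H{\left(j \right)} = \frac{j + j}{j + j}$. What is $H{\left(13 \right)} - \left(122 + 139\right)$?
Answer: $-260$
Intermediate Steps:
$H{\left(j \right)} = 1$ ($H{\left(j \right)} = \frac{2 j}{2 j} = 2 j \frac{1}{2 j} = 1$)
$H{\left(13 \right)} - \left(122 + 139\right) = 1 - \left(122 + 139\right) = 1 - 261 = -260$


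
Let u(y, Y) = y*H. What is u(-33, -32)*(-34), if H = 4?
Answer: 4488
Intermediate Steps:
u(y, Y) = 4*y (u(y, Y) = y*4 = 4*y)
u(-33, -32)*(-34) = (4*(-33))*(-34) = -132*(-34) = 4488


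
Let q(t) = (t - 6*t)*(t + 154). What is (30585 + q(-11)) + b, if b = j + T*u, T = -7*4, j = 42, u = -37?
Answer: 39528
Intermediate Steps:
q(t) = -5*t*(154 + t) (q(t) = (-5*t)*(154 + t) = -5*t*(154 + t))
T = -28
b = 1078 (b = 42 - 28*(-37) = 42 + 1036 = 1078)
(30585 + q(-11)) + b = (30585 - 5*(-11)*(154 - 11)) + 1078 = (30585 - 5*(-11)*143) + 1078 = (30585 + 7865) + 1078 = 38450 + 1078 = 39528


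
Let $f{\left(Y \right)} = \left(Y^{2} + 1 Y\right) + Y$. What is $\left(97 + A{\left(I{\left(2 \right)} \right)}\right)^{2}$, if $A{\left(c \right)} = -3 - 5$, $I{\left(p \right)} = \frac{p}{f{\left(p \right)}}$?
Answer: $7921$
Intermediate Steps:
$f{\left(Y \right)} = Y^{2} + 2 Y$ ($f{\left(Y \right)} = \left(Y^{2} + Y\right) + Y = \left(Y + Y^{2}\right) + Y = Y^{2} + 2 Y$)
$I{\left(p \right)} = \frac{1}{2 + p}$ ($I{\left(p \right)} = \frac{p}{p \left(2 + p\right)} = p \frac{1}{p \left(2 + p\right)} = \frac{1}{2 + p}$)
$A{\left(c \right)} = -8$ ($A{\left(c \right)} = -3 - 5 = -8$)
$\left(97 + A{\left(I{\left(2 \right)} \right)}\right)^{2} = \left(97 - 8\right)^{2} = 89^{2} = 7921$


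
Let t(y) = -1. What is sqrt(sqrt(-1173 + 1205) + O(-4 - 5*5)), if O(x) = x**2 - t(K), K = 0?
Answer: sqrt(842 + 4*sqrt(2)) ≈ 29.115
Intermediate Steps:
O(x) = 1 + x**2 (O(x) = x**2 - 1*(-1) = x**2 + 1 = 1 + x**2)
sqrt(sqrt(-1173 + 1205) + O(-4 - 5*5)) = sqrt(sqrt(-1173 + 1205) + (1 + (-4 - 5*5)**2)) = sqrt(sqrt(32) + (1 + (-4 - 25)**2)) = sqrt(4*sqrt(2) + (1 + (-29)**2)) = sqrt(4*sqrt(2) + (1 + 841)) = sqrt(4*sqrt(2) + 842) = sqrt(842 + 4*sqrt(2))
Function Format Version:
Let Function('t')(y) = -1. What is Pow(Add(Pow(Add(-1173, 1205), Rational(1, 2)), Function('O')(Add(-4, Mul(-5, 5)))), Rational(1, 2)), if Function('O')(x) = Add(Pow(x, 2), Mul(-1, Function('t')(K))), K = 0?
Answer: Pow(Add(842, Mul(4, Pow(2, Rational(1, 2)))), Rational(1, 2)) ≈ 29.115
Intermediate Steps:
Function('O')(x) = Add(1, Pow(x, 2)) (Function('O')(x) = Add(Pow(x, 2), Mul(-1, -1)) = Add(Pow(x, 2), 1) = Add(1, Pow(x, 2)))
Pow(Add(Pow(Add(-1173, 1205), Rational(1, 2)), Function('O')(Add(-4, Mul(-5, 5)))), Rational(1, 2)) = Pow(Add(Pow(Add(-1173, 1205), Rational(1, 2)), Add(1, Pow(Add(-4, Mul(-5, 5)), 2))), Rational(1, 2)) = Pow(Add(Pow(32, Rational(1, 2)), Add(1, Pow(Add(-4, -25), 2))), Rational(1, 2)) = Pow(Add(Mul(4, Pow(2, Rational(1, 2))), Add(1, Pow(-29, 2))), Rational(1, 2)) = Pow(Add(Mul(4, Pow(2, Rational(1, 2))), Add(1, 841)), Rational(1, 2)) = Pow(Add(Mul(4, Pow(2, Rational(1, 2))), 842), Rational(1, 2)) = Pow(Add(842, Mul(4, Pow(2, Rational(1, 2)))), Rational(1, 2))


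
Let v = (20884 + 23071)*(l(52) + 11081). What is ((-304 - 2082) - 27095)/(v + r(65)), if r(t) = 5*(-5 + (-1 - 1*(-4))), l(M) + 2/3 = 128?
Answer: -2853/47676995 ≈ -5.9840e-5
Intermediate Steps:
l(M) = 382/3 (l(M) = -⅔ + 128 = 382/3)
v = 1477986875/3 (v = (20884 + 23071)*(382/3 + 11081) = 43955*(33625/3) = 1477986875/3 ≈ 4.9266e+8)
r(t) = -10 (r(t) = 5*(-5 + (-1 + 4)) = 5*(-5 + 3) = 5*(-2) = -10)
((-304 - 2082) - 27095)/(v + r(65)) = ((-304 - 2082) - 27095)/(1477986875/3 - 10) = (-2386 - 27095)/(1477986845/3) = -29481*3/1477986845 = -2853/47676995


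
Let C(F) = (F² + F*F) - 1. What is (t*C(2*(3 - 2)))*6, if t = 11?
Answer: 462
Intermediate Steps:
C(F) = -1 + 2*F² (C(F) = (F² + F²) - 1 = 2*F² - 1 = -1 + 2*F²)
(t*C(2*(3 - 2)))*6 = (11*(-1 + 2*(2*(3 - 2))²))*6 = (11*(-1 + 2*(2*1)²))*6 = (11*(-1 + 2*2²))*6 = (11*(-1 + 2*4))*6 = (11*(-1 + 8))*6 = (11*7)*6 = 77*6 = 462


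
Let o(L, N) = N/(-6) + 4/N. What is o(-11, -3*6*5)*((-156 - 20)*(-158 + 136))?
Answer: 2605856/45 ≈ 57908.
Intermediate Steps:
o(L, N) = 4/N - N/6 (o(L, N) = N*(-⅙) + 4/N = -N/6 + 4/N = 4/N - N/6)
o(-11, -3*6*5)*((-156 - 20)*(-158 + 136)) = (4/((-3*6*5)) - (-3*6)*5/6)*((-156 - 20)*(-158 + 136)) = (4/((-18*5)) - (-3)*5)*(-176*(-22)) = (4/(-90) - ⅙*(-90))*3872 = (4*(-1/90) + 15)*3872 = (-2/45 + 15)*3872 = (673/45)*3872 = 2605856/45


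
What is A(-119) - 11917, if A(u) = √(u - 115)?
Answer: -11917 + 3*I*√26 ≈ -11917.0 + 15.297*I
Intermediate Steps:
A(u) = √(-115 + u)
A(-119) - 11917 = √(-115 - 119) - 11917 = √(-234) - 11917 = 3*I*√26 - 11917 = -11917 + 3*I*√26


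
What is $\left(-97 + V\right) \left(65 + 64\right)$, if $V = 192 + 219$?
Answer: $40506$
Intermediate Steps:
$V = 411$
$\left(-97 + V\right) \left(65 + 64\right) = \left(-97 + 411\right) \left(65 + 64\right) = 314 \cdot 129 = 40506$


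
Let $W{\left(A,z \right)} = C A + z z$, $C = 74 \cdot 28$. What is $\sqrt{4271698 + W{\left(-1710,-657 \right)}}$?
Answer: $\sqrt{1160227} \approx 1077.1$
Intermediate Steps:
$C = 2072$
$W{\left(A,z \right)} = z^{2} + 2072 A$ ($W{\left(A,z \right)} = 2072 A + z z = 2072 A + z^{2} = z^{2} + 2072 A$)
$\sqrt{4271698 + W{\left(-1710,-657 \right)}} = \sqrt{4271698 + \left(\left(-657\right)^{2} + 2072 \left(-1710\right)\right)} = \sqrt{4271698 + \left(431649 - 3543120\right)} = \sqrt{4271698 - 3111471} = \sqrt{1160227}$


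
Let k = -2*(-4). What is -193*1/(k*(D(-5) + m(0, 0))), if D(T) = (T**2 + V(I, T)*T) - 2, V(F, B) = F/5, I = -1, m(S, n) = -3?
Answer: -193/168 ≈ -1.1488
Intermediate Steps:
V(F, B) = F/5 (V(F, B) = F*(1/5) = F/5)
k = 8
D(T) = -2 + T**2 - T/5 (D(T) = (T**2 + ((1/5)*(-1))*T) - 2 = (T**2 - T/5) - 2 = -2 + T**2 - T/5)
-193*1/(k*(D(-5) + m(0, 0))) = -193*1/(8*((-2 + (-5)**2 - 1/5*(-5)) - 3)) = -193*1/(8*((-2 + 25 + 1) - 3)) = -193*1/(8*(24 - 3)) = -193/(8*21) = -193/168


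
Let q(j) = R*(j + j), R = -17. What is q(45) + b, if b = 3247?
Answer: 1717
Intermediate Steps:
q(j) = -34*j (q(j) = -17*(j + j) = -34*j)
q(45) + b = -34*45 + 3247 = -1530 + 3247 = 1717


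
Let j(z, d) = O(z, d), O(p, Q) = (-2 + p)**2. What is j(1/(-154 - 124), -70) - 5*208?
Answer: -80065111/77284 ≈ -1036.0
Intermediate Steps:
j(z, d) = (-2 + z)**2
j(1/(-154 - 124), -70) - 5*208 = (-2 + 1/(-154 - 124))**2 - 5*208 = (-2 + 1/(-278))**2 - 1*1040 = (-2 - 1/278)**2 - 1040 = (-557/278)**2 - 1040 = 310249/77284 - 1040 = -80065111/77284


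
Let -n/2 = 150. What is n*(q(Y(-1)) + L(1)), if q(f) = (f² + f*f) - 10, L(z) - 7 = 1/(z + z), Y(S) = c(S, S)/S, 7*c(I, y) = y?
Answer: 36150/49 ≈ 737.75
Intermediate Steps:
n = -300 (n = -2*150 = -300)
c(I, y) = y/7
Y(S) = ⅐ (Y(S) = (S/7)/S = ⅐)
L(z) = 7 + 1/(2*z) (L(z) = 7 + 1/(z + z) = 7 + 1/(2*z))
q(f) = -10 + 2*f² (q(f) = (f² + f²) - 10 = 2*f² - 10 = -10 + 2*f²)
n*(q(Y(-1)) + L(1)) = -300*((-10 + 2*(⅐)²) + (7 + (½)/1)) = -300*((-10 + 2*(1/49)) + (7 + (½)*1)) = -300*((-10 + 2/49) + (7 + ½)) = -300*(-488/49 + 15/2) = -300*(-241/98) = 36150/49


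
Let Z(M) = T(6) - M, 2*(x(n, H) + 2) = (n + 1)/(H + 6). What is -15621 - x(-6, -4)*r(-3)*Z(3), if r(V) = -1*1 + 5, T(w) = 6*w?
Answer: -15192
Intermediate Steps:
x(n, H) = -2 + (1 + n)/(2*(6 + H)) (x(n, H) = -2 + ((n + 1)/(H + 6))/2 = -2 + ((1 + n)/(6 + H))/2 = -2 + (1 + n)/(2*(6 + H)))
r(V) = 4 (r(V) = -1 + 5 = 4)
Z(M) = 36 - M (Z(M) = 6*6 - M = 36 - M)
-15621 - x(-6, -4)*r(-3)*Z(3) = -15621 - ((-23 - 6 - 4*(-4))/(2*(6 - 4)))*4*(36 - 1*3) = -15621 - ((½)*(-23 - 6 + 16)/2)*4*(36 - 3) = -15621 - ((½)*(½)*(-13))*4*33 = -15621 - (-13/4*4)*33 = -15621 - (-13)*33 = -15621 - 1*(-429) = -15621 + 429 = -15192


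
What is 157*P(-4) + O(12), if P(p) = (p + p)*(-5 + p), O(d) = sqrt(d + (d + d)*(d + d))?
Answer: 11304 + 14*sqrt(3) ≈ 11328.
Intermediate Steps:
O(d) = sqrt(d + 4*d**2) (O(d) = sqrt(d + (2*d)*(2*d)) = sqrt(d + 4*d**2))
P(p) = 2*p*(-5 + p) (P(p) = (2*p)*(-5 + p) = 2*p*(-5 + p))
157*P(-4) + O(12) = 157*(2*(-4)*(-5 - 4)) + sqrt(12*(1 + 4*12)) = 157*(2*(-4)*(-9)) + sqrt(12*(1 + 48)) = 157*72 + sqrt(12*49) = 11304 + sqrt(588) = 11304 + 14*sqrt(3)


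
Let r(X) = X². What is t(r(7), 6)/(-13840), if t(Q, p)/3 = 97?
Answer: -291/13840 ≈ -0.021026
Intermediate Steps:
t(Q, p) = 291 (t(Q, p) = 3*97 = 291)
t(r(7), 6)/(-13840) = 291/(-13840) = 291*(-1/13840) = -291/13840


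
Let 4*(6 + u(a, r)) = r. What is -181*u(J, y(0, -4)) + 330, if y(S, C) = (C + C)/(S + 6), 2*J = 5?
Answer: 4429/3 ≈ 1476.3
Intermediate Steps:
J = 5/2 (J = (½)*5 = 5/2 ≈ 2.5000)
y(S, C) = 2*C/(6 + S) (y(S, C) = (2*C)/(6 + S) = 2*C/(6 + S))
u(a, r) = -6 + r/4
-181*u(J, y(0, -4)) + 330 = -181*(-6 + (2*(-4)/(6 + 0))/4) + 330 = -181*(-6 + (2*(-4)/6)/4) + 330 = -181*(-6 + (2*(-4)*(⅙))/4) + 330 = -181*(-6 + (¼)*(-4/3)) + 330 = -181*(-6 - ⅓) + 330 = -181*(-19/3) + 330 = 3439/3 + 330 = 4429/3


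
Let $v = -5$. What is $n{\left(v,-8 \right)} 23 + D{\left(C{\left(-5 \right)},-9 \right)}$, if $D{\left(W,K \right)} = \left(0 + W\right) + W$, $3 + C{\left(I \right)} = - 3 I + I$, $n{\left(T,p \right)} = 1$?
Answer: $37$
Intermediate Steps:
$C{\left(I \right)} = -3 - 2 I$ ($C{\left(I \right)} = -3 + \left(- 3 I + I\right) = -3 - 2 I$)
$D{\left(W,K \right)} = 2 W$ ($D{\left(W,K \right)} = W + W = 2 W$)
$n{\left(v,-8 \right)} 23 + D{\left(C{\left(-5 \right)},-9 \right)} = 1 \cdot 23 + 2 \left(-3 - -10\right) = 23 + 2 \left(-3 + 10\right) = 23 + 2 \cdot 7 = 23 + 14 = 37$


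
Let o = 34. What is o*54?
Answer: 1836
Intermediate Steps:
o*54 = 34*54 = 1836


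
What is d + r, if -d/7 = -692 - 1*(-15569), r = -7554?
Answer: -111693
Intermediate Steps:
d = -104139 (d = -7*(-692 - 1*(-15569)) = -7*(-692 + 15569) = -7*14877 = -104139)
d + r = -104139 - 7554 = -111693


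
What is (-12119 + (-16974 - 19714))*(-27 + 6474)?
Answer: -314658729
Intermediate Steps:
(-12119 + (-16974 - 19714))*(-27 + 6474) = (-12119 - 36688)*6447 = -48807*6447 = -314658729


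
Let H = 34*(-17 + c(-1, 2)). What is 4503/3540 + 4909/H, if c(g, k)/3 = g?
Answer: -238597/40120 ≈ -5.9471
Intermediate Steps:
c(g, k) = 3*g
H = -680 (H = 34*(-17 + 3*(-1)) = 34*(-17 - 3) = 34*(-20) = -680)
4503/3540 + 4909/H = 4503/3540 + 4909/(-680) = 4503*(1/3540) + 4909*(-1/680) = 1501/1180 - 4909/680 = -238597/40120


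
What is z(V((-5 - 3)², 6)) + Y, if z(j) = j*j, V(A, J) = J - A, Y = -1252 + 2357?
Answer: 4469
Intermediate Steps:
Y = 1105
z(j) = j²
z(V((-5 - 3)², 6)) + Y = (6 - (-5 - 3)²)² + 1105 = (6 - 1*(-8)²)² + 1105 = (6 - 1*64)² + 1105 = (6 - 64)² + 1105 = (-58)² + 1105 = 3364 + 1105 = 4469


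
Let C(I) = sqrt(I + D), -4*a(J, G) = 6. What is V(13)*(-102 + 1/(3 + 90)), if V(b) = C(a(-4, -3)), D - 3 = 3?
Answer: -9485*sqrt(2)/62 ≈ -216.35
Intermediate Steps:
D = 6 (D = 3 + 3 = 6)
a(J, G) = -3/2 (a(J, G) = -1/4*6 = -3/2)
C(I) = sqrt(6 + I) (C(I) = sqrt(I + 6) = sqrt(6 + I))
V(b) = 3*sqrt(2)/2 (V(b) = sqrt(6 - 3/2) = sqrt(9/2) = 3*sqrt(2)/2)
V(13)*(-102 + 1/(3 + 90)) = (3*sqrt(2)/2)*(-102 + 1/(3 + 90)) = (3*sqrt(2)/2)*(-102 + 1/93) = (3*sqrt(2)/2)*(-9485/93) = -9485*sqrt(2)/62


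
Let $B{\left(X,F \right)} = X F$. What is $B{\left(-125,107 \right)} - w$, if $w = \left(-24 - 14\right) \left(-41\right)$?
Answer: $-14933$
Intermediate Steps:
$B{\left(X,F \right)} = F X$
$w = 1558$ ($w = \left(-38\right) \left(-41\right) = 1558$)
$B{\left(-125,107 \right)} - w = 107 \left(-125\right) - 1558 = -13375 - 1558 = -14933$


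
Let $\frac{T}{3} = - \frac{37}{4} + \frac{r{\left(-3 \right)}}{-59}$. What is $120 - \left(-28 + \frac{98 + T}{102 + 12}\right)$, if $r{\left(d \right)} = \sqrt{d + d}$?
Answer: $\frac{67207}{456} + \frac{i \sqrt{6}}{2242} \approx 147.38 + 0.0010925 i$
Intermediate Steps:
$r{\left(d \right)} = \sqrt{2} \sqrt{d}$ ($r{\left(d \right)} = \sqrt{2 d} = \sqrt{2} \sqrt{d}$)
$T = - \frac{111}{4} - \frac{3 i \sqrt{6}}{59}$ ($T = 3 \left(- \frac{37}{4} + \frac{\sqrt{2} \sqrt{-3}}{-59}\right) = 3 \left(\left(-37\right) \frac{1}{4} + \sqrt{2} i \sqrt{3} \left(- \frac{1}{59}\right)\right) = 3 \left(- \frac{37}{4} + i \sqrt{6} \left(- \frac{1}{59}\right)\right) = 3 \left(- \frac{37}{4} - \frac{i \sqrt{6}}{59}\right) = - \frac{111}{4} - \frac{3 i \sqrt{6}}{59} \approx -27.75 - 0.12455 i$)
$120 - \left(-28 + \frac{98 + T}{102 + 12}\right) = 120 - \left(-28 + \frac{98 - \left(\frac{111}{4} + \frac{3 i \sqrt{6}}{59}\right)}{102 + 12}\right) = 120 - \left(-28 + \frac{\frac{281}{4} - \frac{3 i \sqrt{6}}{59}}{114}\right) = 120 - \left(-28 + \left(\frac{281}{4} - \frac{3 i \sqrt{6}}{59}\right) \frac{1}{114}\right) = 120 - \left(-28 + \left(\frac{281}{456} - \frac{i \sqrt{6}}{2242}\right)\right) = 120 - \left(- \frac{12487}{456} - \frac{i \sqrt{6}}{2242}\right) = 120 + \left(\frac{12487}{456} + \frac{i \sqrt{6}}{2242}\right) = \frac{67207}{456} + \frac{i \sqrt{6}}{2242}$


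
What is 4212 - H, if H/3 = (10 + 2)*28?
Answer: 3204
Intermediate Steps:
H = 1008 (H = 3*((10 + 2)*28) = 3*(12*28) = 3*336 = 1008)
4212 - H = 4212 - 1*1008 = 4212 - 1008 = 3204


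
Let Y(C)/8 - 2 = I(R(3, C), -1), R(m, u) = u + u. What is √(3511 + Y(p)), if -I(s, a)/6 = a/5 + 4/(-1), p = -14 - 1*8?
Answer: √93215/5 ≈ 61.062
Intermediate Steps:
R(m, u) = 2*u
p = -22 (p = -14 - 8 = -22)
I(s, a) = 24 - 6*a/5 (I(s, a) = -6*(a/5 + 4/(-1)) = -6*(a*(⅕) + 4*(-1)) = -6*(a/5 - 4) = -6*(-4 + a/5) = 24 - 6*a/5)
Y(C) = 1088/5 (Y(C) = 16 + 8*(24 - 6/5*(-1)) = 16 + 8*(24 + 6/5) = 16 + 8*(126/5) = 16 + 1008/5 = 1088/5)
√(3511 + Y(p)) = √(3511 + 1088/5) = √(18643/5) = √93215/5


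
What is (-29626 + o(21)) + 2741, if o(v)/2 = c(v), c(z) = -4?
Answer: -26893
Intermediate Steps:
o(v) = -8 (o(v) = 2*(-4) = -8)
(-29626 + o(21)) + 2741 = (-29626 - 8) + 2741 = -29634 + 2741 = -26893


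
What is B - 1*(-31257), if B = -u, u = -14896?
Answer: 46153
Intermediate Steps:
B = 14896 (B = -1*(-14896) = 14896)
B - 1*(-31257) = 14896 - 1*(-31257) = 14896 + 31257 = 46153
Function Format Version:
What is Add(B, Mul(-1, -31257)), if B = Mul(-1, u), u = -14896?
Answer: 46153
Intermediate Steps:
B = 14896 (B = Mul(-1, -14896) = 14896)
Add(B, Mul(-1, -31257)) = Add(14896, Mul(-1, -31257)) = Add(14896, 31257) = 46153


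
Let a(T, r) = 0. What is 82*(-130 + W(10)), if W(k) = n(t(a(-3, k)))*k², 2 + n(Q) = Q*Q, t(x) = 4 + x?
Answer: 104140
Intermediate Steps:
n(Q) = -2 + Q² (n(Q) = -2 + Q*Q = -2 + Q²)
W(k) = 14*k² (W(k) = (-2 + (4 + 0)²)*k² = (-2 + 4²)*k² = (-2 + 16)*k² = 14*k²)
82*(-130 + W(10)) = 82*(-130 + 14*10²) = 82*(-130 + 14*100) = 82*(-130 + 1400) = 82*1270 = 104140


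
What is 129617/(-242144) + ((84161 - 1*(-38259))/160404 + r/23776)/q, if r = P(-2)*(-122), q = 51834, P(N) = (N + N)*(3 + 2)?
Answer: -100086881621892107/186983143852940064 ≈ -0.53527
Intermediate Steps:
P(N) = 10*N (P(N) = (2*N)*5 = 10*N)
r = 2440 (r = (10*(-2))*(-122) = -20*(-122) = 2440)
129617/(-242144) + ((84161 - 1*(-38259))/160404 + r/23776)/q = 129617/(-242144) + ((84161 - 1*(-38259))/160404 + 2440/23776)/51834 = 129617*(-1/242144) + ((84161 + 38259)*(1/160404) + 2440*(1/23776))*(1/51834) = -129617/242144 + (122420*(1/160404) + 305/2972)*(1/51834) = -129617/242144 + (30605/40101 + 305/2972)*(1/51834) = -129617/242144 + (103188865/119180172)*(1/51834) = -129617/242144 + 103188865/6177585035448 = -100086881621892107/186983143852940064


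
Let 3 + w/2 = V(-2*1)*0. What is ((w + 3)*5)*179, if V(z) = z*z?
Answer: -2685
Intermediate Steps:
V(z) = z²
w = -6 (w = -6 + 2*((-2*1)²*0) = -6 + 2*((-2)²*0) = -6 + 2*(4*0) = -6 + 2*0 = -6 + 0 = -6)
((w + 3)*5)*179 = ((-6 + 3)*5)*179 = -3*5*179 = -15*179 = -2685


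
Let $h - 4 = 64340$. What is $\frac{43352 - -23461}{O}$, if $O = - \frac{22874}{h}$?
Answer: $- \frac{2149507836}{11437} \approx -1.8794 \cdot 10^{5}$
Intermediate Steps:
$h = 64344$ ($h = 4 + 64340 = 64344$)
$O = - \frac{11437}{32172}$ ($O = - \frac{22874}{64344} = \left(-22874\right) \frac{1}{64344} = - \frac{11437}{32172} \approx -0.3555$)
$\frac{43352 - -23461}{O} = \frac{43352 - -23461}{- \frac{11437}{32172}} = \left(43352 + 23461\right) \left(- \frac{32172}{11437}\right) = 66813 \left(- \frac{32172}{11437}\right) = - \frac{2149507836}{11437}$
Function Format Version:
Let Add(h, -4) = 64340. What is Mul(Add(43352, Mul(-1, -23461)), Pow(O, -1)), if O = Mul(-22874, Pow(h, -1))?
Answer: Rational(-2149507836, 11437) ≈ -1.8794e+5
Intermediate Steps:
h = 64344 (h = Add(4, 64340) = 64344)
O = Rational(-11437, 32172) (O = Mul(-22874, Pow(64344, -1)) = Mul(-22874, Rational(1, 64344)) = Rational(-11437, 32172) ≈ -0.35550)
Mul(Add(43352, Mul(-1, -23461)), Pow(O, -1)) = Mul(Add(43352, Mul(-1, -23461)), Pow(Rational(-11437, 32172), -1)) = Mul(Add(43352, 23461), Rational(-32172, 11437)) = Mul(66813, Rational(-32172, 11437)) = Rational(-2149507836, 11437)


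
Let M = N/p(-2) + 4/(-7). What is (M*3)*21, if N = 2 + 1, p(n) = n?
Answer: -261/2 ≈ -130.50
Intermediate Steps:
N = 3
M = -29/14 (M = 3/(-2) + 4/(-7) = 3*(-½) + 4*(-⅐) = -3/2 - 4/7 = -29/14 ≈ -2.0714)
(M*3)*21 = -29/14*3*21 = -87/14*21 = -261/2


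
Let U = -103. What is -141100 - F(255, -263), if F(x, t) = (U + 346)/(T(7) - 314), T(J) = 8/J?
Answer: -103002433/730 ≈ -1.4110e+5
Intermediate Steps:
F(x, t) = -567/730 (F(x, t) = (-103 + 346)/(8/7 - 314) = 243/(8*(⅐) - 314) = 243/(8/7 - 314) = 243/(-2190/7) = 243*(-7/2190) = -567/730)
-141100 - F(255, -263) = -141100 - 1*(-567/730) = -141100 + 567/730 = -103002433/730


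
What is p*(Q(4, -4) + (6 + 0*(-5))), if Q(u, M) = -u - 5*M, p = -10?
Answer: -220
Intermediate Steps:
p*(Q(4, -4) + (6 + 0*(-5))) = -10*((-1*4 - 5*(-4)) + (6 + 0*(-5))) = -10*((-4 + 20) + (6 + 0)) = -10*(16 + 6) = -10*22 = -220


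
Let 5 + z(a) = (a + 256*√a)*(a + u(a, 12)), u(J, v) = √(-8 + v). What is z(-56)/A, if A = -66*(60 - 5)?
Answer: -3019/3630 + 4608*I*√14/605 ≈ -0.83168 + 28.498*I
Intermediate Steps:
z(a) = -5 + (2 + a)*(a + 256*√a) (z(a) = -5 + (a + 256*√a)*(a + √(-8 + 12)) = -5 + (a + 256*√a)*(a + √4) = -5 + (a + 256*√a)*(a + 2) = -5 + (a + 256*√a)*(2 + a) = -5 + (2 + a)*(a + 256*√a))
A = -3630 (A = -66*55 = -3630)
z(-56)/A = (-5 + (-56)² + 2*(-56) + 256*(-56)^(3/2) + 512*√(-56))/(-3630) = (-5 + 3136 - 112 + 256*(-112*I*√14) + 512*(2*I*√14))*(-1/3630) = (-5 + 3136 - 112 - 28672*I*√14 + 1024*I*√14)*(-1/3630) = (3019 - 27648*I*√14)*(-1/3630) = -3019/3630 + 4608*I*√14/605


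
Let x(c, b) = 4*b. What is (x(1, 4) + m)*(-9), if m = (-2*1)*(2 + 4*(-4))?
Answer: -396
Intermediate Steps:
m = 28 (m = -2*(2 - 16) = -2*(-14) = 28)
(x(1, 4) + m)*(-9) = (4*4 + 28)*(-9) = (16 + 28)*(-9) = 44*(-9) = -396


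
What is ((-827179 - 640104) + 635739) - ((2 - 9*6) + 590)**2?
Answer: -1120988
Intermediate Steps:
((-827179 - 640104) + 635739) - ((2 - 9*6) + 590)**2 = (-1467283 + 635739) - ((2 - 54) + 590)**2 = -831544 - (-52 + 590)**2 = -831544 - 1*538**2 = -831544 - 1*289444 = -831544 - 289444 = -1120988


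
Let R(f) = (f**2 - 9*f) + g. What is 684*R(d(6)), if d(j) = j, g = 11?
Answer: -4788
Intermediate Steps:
R(f) = 11 + f**2 - 9*f (R(f) = (f**2 - 9*f) + 11 = 11 + f**2 - 9*f)
684*R(d(6)) = 684*(11 + 6**2 - 9*6) = 684*(11 + 36 - 54) = 684*(-7) = -4788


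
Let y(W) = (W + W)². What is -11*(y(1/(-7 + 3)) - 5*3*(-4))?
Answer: -2651/4 ≈ -662.75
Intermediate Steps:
y(W) = 4*W² (y(W) = (2*W)² = 4*W²)
-11*(y(1/(-7 + 3)) - 5*3*(-4)) = -11*(4*(1/(-7 + 3))² - 5*3*(-4)) = -11*(4*(1/(-4))² - 15*(-4)) = -11*(4*(-¼)² + 60) = -11*(4*(1/16) + 60) = -11*(¼ + 60) = -11*241/4 = -2651/4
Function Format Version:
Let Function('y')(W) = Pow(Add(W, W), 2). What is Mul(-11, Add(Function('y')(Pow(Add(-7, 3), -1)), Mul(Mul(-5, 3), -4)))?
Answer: Rational(-2651, 4) ≈ -662.75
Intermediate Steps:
Function('y')(W) = Mul(4, Pow(W, 2)) (Function('y')(W) = Pow(Mul(2, W), 2) = Mul(4, Pow(W, 2)))
Mul(-11, Add(Function('y')(Pow(Add(-7, 3), -1)), Mul(Mul(-5, 3), -4))) = Mul(-11, Add(Mul(4, Pow(Pow(Add(-7, 3), -1), 2)), Mul(Mul(-5, 3), -4))) = Mul(-11, Add(Mul(4, Pow(Pow(-4, -1), 2)), Mul(-15, -4))) = Mul(-11, Add(Mul(4, Pow(Rational(-1, 4), 2)), 60)) = Mul(-11, Add(Mul(4, Rational(1, 16)), 60)) = Mul(-11, Add(Rational(1, 4), 60)) = Mul(-11, Rational(241, 4)) = Rational(-2651, 4)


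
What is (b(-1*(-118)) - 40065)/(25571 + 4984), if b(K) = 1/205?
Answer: -1173332/894825 ≈ -1.3112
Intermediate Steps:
b(K) = 1/205
(b(-1*(-118)) - 40065)/(25571 + 4984) = (1/205 - 40065)/(25571 + 4984) = -8213324/205/30555 = -8213324/205*1/30555 = -1173332/894825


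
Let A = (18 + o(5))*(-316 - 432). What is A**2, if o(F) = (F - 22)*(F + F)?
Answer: 12926780416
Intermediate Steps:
o(F) = 2*F*(-22 + F) (o(F) = (-22 + F)*(2*F) = 2*F*(-22 + F))
A = 113696 (A = (18 + 2*5*(-22 + 5))*(-316 - 432) = (18 + 2*5*(-17))*(-748) = (18 - 170)*(-748) = -152*(-748) = 113696)
A**2 = 113696**2 = 12926780416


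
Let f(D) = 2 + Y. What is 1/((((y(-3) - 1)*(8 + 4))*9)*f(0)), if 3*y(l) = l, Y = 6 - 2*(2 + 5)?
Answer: 1/1296 ≈ 0.00077160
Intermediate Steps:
Y = -8 (Y = 6 - 2*7 = 6 - 1*14 = 6 - 14 = -8)
y(l) = l/3
f(D) = -6 (f(D) = 2 - 8 = -6)
1/((((y(-3) - 1)*(8 + 4))*9)*f(0)) = 1/(((((⅓)*(-3) - 1)*(8 + 4))*9)*(-6)) = 1/((((-1 - 1)*12)*9)*(-6)) = 1/((-2*12*9)*(-6)) = 1/(-24*9*(-6)) = 1/(-216*(-6)) = 1/1296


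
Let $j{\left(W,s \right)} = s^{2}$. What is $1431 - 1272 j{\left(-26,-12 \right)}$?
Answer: $-181737$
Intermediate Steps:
$1431 - 1272 j{\left(-26,-12 \right)} = 1431 - 1272 \left(-12\right)^{2} = 1431 - 183168 = -181737$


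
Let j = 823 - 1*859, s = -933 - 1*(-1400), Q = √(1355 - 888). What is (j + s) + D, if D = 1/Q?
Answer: 431 + √467/467 ≈ 431.05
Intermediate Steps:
Q = √467 ≈ 21.610
s = 467 (s = -933 + 1400 = 467)
j = -36 (j = 823 - 859 = -36)
D = √467/467 (D = 1/(√467) = √467/467 ≈ 0.046274)
(j + s) + D = (-36 + 467) + √467/467 = 431 + √467/467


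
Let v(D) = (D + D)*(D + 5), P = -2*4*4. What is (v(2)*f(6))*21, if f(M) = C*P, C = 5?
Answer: -94080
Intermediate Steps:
P = -32 (P = -8*4 = -32)
v(D) = 2*D*(5 + D) (v(D) = (2*D)*(5 + D) = 2*D*(5 + D))
f(M) = -160 (f(M) = 5*(-32) = -160)
(v(2)*f(6))*21 = ((2*2*(5 + 2))*(-160))*21 = ((2*2*7)*(-160))*21 = (28*(-160))*21 = -4480*21 = -94080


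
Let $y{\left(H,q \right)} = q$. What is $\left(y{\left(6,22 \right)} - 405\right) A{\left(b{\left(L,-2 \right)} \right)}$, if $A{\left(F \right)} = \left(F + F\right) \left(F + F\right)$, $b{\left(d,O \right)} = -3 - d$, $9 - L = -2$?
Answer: $-300272$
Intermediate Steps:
$L = 11$ ($L = 9 - -2 = 9 + 2 = 11$)
$A{\left(F \right)} = 4 F^{2}$ ($A{\left(F \right)} = 2 F 2 F = 4 F^{2}$)
$\left(y{\left(6,22 \right)} - 405\right) A{\left(b{\left(L,-2 \right)} \right)} = \left(22 - 405\right) 4 \left(-3 - 11\right)^{2} = - 383 \cdot 4 \left(-3 - 11\right)^{2} = - 383 \cdot 4 \left(-14\right)^{2} = - 383 \cdot 4 \cdot 196 = \left(-383\right) 784 = -300272$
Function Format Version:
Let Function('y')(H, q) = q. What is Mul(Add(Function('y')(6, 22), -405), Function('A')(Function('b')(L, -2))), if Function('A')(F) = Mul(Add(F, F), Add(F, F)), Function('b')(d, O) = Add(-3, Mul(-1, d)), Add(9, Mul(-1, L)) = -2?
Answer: -300272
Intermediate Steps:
L = 11 (L = Add(9, Mul(-1, -2)) = Add(9, 2) = 11)
Function('A')(F) = Mul(4, Pow(F, 2)) (Function('A')(F) = Mul(Mul(2, F), Mul(2, F)) = Mul(4, Pow(F, 2)))
Mul(Add(Function('y')(6, 22), -405), Function('A')(Function('b')(L, -2))) = Mul(Add(22, -405), Mul(4, Pow(Add(-3, Mul(-1, 11)), 2))) = Mul(-383, Mul(4, Pow(Add(-3, -11), 2))) = Mul(-383, Mul(4, Pow(-14, 2))) = Mul(-383, Mul(4, 196)) = Mul(-383, 784) = -300272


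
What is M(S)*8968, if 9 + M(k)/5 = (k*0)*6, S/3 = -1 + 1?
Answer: -403560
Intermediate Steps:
S = 0 (S = 3*(-1 + 1) = 3*0 = 0)
M(k) = -45 (M(k) = -45 + 5*((k*0)*6) = -45 + 5*(0*6) = -45 + 5*0 = -45 + 0 = -45)
M(S)*8968 = -45*8968 = -403560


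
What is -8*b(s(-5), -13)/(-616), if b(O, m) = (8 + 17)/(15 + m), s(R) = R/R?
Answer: 25/154 ≈ 0.16234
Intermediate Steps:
s(R) = 1
b(O, m) = 25/(15 + m)
-8*b(s(-5), -13)/(-616) = -8*25/(15 - 13)/(-616) = -8*25/2*(-1)/616 = -8*25*(1/2)*(-1)/616 = -100*(-1)/616 = -8*(-25/1232) = 25/154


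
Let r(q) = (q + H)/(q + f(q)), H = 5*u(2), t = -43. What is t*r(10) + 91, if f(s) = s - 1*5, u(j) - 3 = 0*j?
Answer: 58/3 ≈ 19.333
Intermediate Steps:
u(j) = 3 (u(j) = 3 + 0*j = 3 + 0 = 3)
H = 15 (H = 5*3 = 15)
f(s) = -5 + s (f(s) = s - 5 = -5 + s)
r(q) = (15 + q)/(-5 + 2*q) (r(q) = (q + 15)/(q + (-5 + q)) = (15 + q)/(-5 + 2*q))
t*r(10) + 91 = -43*(15 + 10)/(-5 + 2*10) + 91 = -43*25/(-5 + 20) + 91 = -43*25/15 + 91 = -43*5/3 + 91 = -215/3 + 91 = 58/3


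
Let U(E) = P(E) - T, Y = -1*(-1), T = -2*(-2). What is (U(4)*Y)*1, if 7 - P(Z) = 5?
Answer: -2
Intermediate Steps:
P(Z) = 2 (P(Z) = 7 - 1*5 = 7 - 5 = 2)
T = 4
Y = 1
U(E) = -2 (U(E) = 2 - 1*4 = 2 - 4 = -2)
(U(4)*Y)*1 = -2*1*1 = -2*1 = -2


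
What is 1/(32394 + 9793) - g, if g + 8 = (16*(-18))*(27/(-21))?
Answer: -106986225/295309 ≈ -362.29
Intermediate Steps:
g = 2536/7 (g = -8 + (16*(-18))*(27/(-21)) = -8 - 7776*(-1)/21 = -8 - 288*(-9/7) = -8 + 2592/7 = 2536/7 ≈ 362.29)
1/(32394 + 9793) - g = 1/(32394 + 9793) - 1*2536/7 = 1/42187 - 2536/7 = -106986225/295309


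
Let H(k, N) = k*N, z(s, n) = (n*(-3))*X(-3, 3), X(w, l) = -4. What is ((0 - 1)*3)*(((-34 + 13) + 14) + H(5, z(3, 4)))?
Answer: -699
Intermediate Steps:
z(s, n) = 12*n (z(s, n) = (n*(-3))*(-4) = -3*n*(-4) = 12*n)
H(k, N) = N*k
((0 - 1)*3)*(((-34 + 13) + 14) + H(5, z(3, 4))) = ((0 - 1)*3)*(((-34 + 13) + 14) + (12*4)*5) = (-1*3)*((-21 + 14) + 48*5) = -3*(-7 + 240) = -3*233 = -699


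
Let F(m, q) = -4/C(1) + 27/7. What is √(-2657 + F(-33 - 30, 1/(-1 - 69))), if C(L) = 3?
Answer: 8*I*√18291/21 ≈ 51.522*I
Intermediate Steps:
F(m, q) = 53/21 (F(m, q) = -4/3 + 27/7 = 53/21)
√(-2657 + F(-33 - 30, 1/(-1 - 69))) = √(-2657 + 53/21) = √(-55744/21) = 8*I*√18291/21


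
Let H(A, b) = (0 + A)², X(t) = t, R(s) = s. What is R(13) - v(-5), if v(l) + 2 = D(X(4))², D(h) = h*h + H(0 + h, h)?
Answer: -1009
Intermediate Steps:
H(A, b) = A²
D(h) = 2*h² (D(h) = h*h + (0 + h)² = h² + h² = 2*h²)
v(l) = 1022 (v(l) = -2 + (2*4²)² = -2 + (2*16)² = -2 + 32² = -2 + 1024 = 1022)
R(13) - v(-5) = 13 - 1*1022 = 13 - 1022 = -1009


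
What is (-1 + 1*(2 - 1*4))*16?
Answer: -48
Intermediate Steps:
(-1 + 1*(2 - 1*4))*16 = (-1 + 1*(2 - 4))*16 = (-1 + 1*(-2))*16 = (-1 - 2)*16 = -3*16 = -48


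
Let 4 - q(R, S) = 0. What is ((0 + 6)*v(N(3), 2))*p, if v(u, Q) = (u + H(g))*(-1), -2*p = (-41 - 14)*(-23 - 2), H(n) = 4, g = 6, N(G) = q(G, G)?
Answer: 33000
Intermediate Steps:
q(R, S) = 4 (q(R, S) = 4 - 1*0 = 4 + 0 = 4)
N(G) = 4
p = -1375/2 (p = -(-41 - 14)*(-23 - 2)/2 = -(-55)*(-25)/2 = -½*1375 = -1375/2 ≈ -687.50)
v(u, Q) = -4 - u (v(u, Q) = (u + 4)*(-1) = (4 + u)*(-1) = -4 - u)
((0 + 6)*v(N(3), 2))*p = ((0 + 6)*(-4 - 1*4))*(-1375/2) = (6*(-4 - 4))*(-1375/2) = (6*(-8))*(-1375/2) = -48*(-1375/2) = 33000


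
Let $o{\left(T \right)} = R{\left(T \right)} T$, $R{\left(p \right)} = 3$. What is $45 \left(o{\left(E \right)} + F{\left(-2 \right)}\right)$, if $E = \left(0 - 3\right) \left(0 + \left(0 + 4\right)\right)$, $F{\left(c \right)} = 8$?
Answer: $-1260$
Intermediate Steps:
$E = -12$ ($E = - 3 \left(0 + 4\right) = \left(-3\right) 4 = -12$)
$o{\left(T \right)} = 3 T$
$45 \left(o{\left(E \right)} + F{\left(-2 \right)}\right) = 45 \left(3 \left(-12\right) + 8\right) = 45 \left(-36 + 8\right) = 45 \left(-28\right) = -1260$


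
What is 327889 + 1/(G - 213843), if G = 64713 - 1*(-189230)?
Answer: 13148348901/40100 ≈ 3.2789e+5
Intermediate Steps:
G = 253943 (G = 64713 + 189230 = 253943)
327889 + 1/(G - 213843) = 327889 + 1/(253943 - 213843) = 327889 + 1/40100 = 13148348901/40100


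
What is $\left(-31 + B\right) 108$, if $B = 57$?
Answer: $2808$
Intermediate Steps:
$\left(-31 + B\right) 108 = \left(-31 + 57\right) 108 = 26 \cdot 108 = 2808$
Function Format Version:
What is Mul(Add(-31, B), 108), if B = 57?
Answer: 2808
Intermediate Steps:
Mul(Add(-31, B), 108) = Mul(Add(-31, 57), 108) = Mul(26, 108) = 2808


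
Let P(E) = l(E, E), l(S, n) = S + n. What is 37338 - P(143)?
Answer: 37052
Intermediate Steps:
P(E) = 2*E (P(E) = E + E = 2*E)
37338 - P(143) = 37338 - 2*143 = 37338 - 1*286 = 37338 - 286 = 37052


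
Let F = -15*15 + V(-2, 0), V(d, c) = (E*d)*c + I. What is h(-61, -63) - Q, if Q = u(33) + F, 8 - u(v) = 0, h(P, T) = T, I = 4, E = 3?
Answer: 150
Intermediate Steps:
V(d, c) = 4 + 3*c*d (V(d, c) = (3*d)*c + 4 = 3*c*d + 4 = 4 + 3*c*d)
u(v) = 8 (u(v) = 8 - 1*0 = 8 + 0 = 8)
F = -221 (F = -15*15 + (4 + 3*0*(-2)) = -225 + (4 + 0) = -225 + 4 = -221)
Q = -213 (Q = 8 - 221 = -213)
h(-61, -63) - Q = -63 - 1*(-213) = -63 + 213 = 150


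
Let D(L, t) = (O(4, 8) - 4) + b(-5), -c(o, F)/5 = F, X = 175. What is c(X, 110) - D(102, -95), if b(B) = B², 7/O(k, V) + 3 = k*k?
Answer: -7430/13 ≈ -571.54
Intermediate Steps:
c(o, F) = -5*F
O(k, V) = 7/(-3 + k²) (O(k, V) = 7/(-3 + k*k) = 7/(-3 + k²))
D(L, t) = 280/13 (D(L, t) = (7/(-3 + 4²) - 4) + (-5)² = (7/(-3 + 16) - 4) + 25 = (7/13 - 4) + 25 = -45/13 + 25 = 280/13)
c(X, 110) - D(102, -95) = -5*110 - 1*280/13 = -550 - 280/13 = -7430/13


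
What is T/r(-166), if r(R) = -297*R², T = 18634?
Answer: -847/372006 ≈ -0.0022768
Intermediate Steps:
T/r(-166) = 18634/((-297*(-166)²)) = 18634/((-297*27556)) = 18634/(-8184132) = 18634*(-1/8184132) = -847/372006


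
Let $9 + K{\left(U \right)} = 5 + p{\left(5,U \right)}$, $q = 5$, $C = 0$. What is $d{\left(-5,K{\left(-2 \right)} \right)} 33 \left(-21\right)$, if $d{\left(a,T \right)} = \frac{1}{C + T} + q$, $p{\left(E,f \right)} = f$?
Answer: $- \frac{6699}{2} \approx -3349.5$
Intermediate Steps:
$K{\left(U \right)} = -4 + U$ ($K{\left(U \right)} = -9 + \left(5 + U\right) = -4 + U$)
$d{\left(a,T \right)} = 5 + \frac{1}{T}$ ($d{\left(a,T \right)} = \frac{1}{0 + T} + 5 = \frac{1}{T} + 5 = 5 + \frac{1}{T}$)
$d{\left(-5,K{\left(-2 \right)} \right)} 33 \left(-21\right) = \left(5 + \frac{1}{-4 - 2}\right) 33 \left(-21\right) = \left(5 + \frac{1}{-6}\right) 33 \left(-21\right) = \left(5 - \frac{1}{6}\right) 33 \left(-21\right) = \frac{29}{6} \cdot 33 \left(-21\right) = \frac{319}{2} \left(-21\right) = - \frac{6699}{2}$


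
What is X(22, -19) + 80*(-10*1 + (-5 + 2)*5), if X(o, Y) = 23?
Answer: -1977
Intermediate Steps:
X(22, -19) + 80*(-10*1 + (-5 + 2)*5) = 23 + 80*(-10*1 + (-5 + 2)*5) = 23 + 80*(-10 - 3*5) = 23 + 80*(-10 - 15) = 23 + 80*(-25) = 23 - 2000 = -1977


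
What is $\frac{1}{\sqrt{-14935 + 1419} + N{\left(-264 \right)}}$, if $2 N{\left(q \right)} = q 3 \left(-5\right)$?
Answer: $\frac{495}{983479} - \frac{i \sqrt{3379}}{1966958} \approx 0.00050332 - 2.9553 \cdot 10^{-5} i$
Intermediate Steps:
$N{\left(q \right)} = - \frac{15 q}{2}$ ($N{\left(q \right)} = \frac{q 3 \left(-5\right)}{2} = \frac{3 q \left(-5\right)}{2} = \frac{\left(-15\right) q}{2} = - \frac{15 q}{2}$)
$\frac{1}{\sqrt{-14935 + 1419} + N{\left(-264 \right)}} = \frac{1}{\sqrt{-14935 + 1419} - -1980} = \frac{1}{\sqrt{-13516} + 1980} = \frac{1}{2 i \sqrt{3379} + 1980} = \frac{1}{1980 + 2 i \sqrt{3379}}$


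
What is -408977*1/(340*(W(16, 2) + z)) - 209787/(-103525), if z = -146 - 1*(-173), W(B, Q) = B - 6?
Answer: -7940044693/260468900 ≈ -30.484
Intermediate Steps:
W(B, Q) = -6 + B
z = 27 (z = -146 + 173 = 27)
-408977*1/(340*(W(16, 2) + z)) - 209787/(-103525) = -408977*1/(340*((-6 + 16) + 27)) - 209787/(-103525) = -408977*1/(340*(10 + 27)) - 209787*(-1/103525) = -408977/(340*37) + 209787/103525 = -408977/12580 + 209787/103525 = -7940044693/260468900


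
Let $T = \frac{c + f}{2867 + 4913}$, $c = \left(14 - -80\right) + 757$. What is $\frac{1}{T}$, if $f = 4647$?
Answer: $\frac{3890}{2749} \approx 1.4151$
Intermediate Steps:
$c = 851$ ($c = \left(14 + 80\right) + 757 = 94 + 757 = 851$)
$T = \frac{2749}{3890}$ ($T = \frac{851 + 4647}{2867 + 4913} = \frac{5498}{7780} = 5498 \cdot \frac{1}{7780} = \frac{2749}{3890} \approx 0.70668$)
$\frac{1}{T} = \frac{1}{\frac{2749}{3890}} = \frac{3890}{2749}$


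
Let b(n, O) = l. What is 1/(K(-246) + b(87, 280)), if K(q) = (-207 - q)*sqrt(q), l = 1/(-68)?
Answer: -68/1730143585 - 180336*I*sqrt(246)/1730143585 ≈ -3.9303e-8 - 0.0016348*I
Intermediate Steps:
l = -1/68 ≈ -0.014706
b(n, O) = -1/68
K(q) = sqrt(q)*(-207 - q)
1/(K(-246) + b(87, 280)) = 1/(sqrt(-246)*(-207 - 1*(-246)) - 1/68) = 1/((I*sqrt(246))*(-207 + 246) - 1/68) = 1/((I*sqrt(246))*39 - 1/68) = 1/(39*I*sqrt(246) - 1/68) = 1/(-1/68 + 39*I*sqrt(246))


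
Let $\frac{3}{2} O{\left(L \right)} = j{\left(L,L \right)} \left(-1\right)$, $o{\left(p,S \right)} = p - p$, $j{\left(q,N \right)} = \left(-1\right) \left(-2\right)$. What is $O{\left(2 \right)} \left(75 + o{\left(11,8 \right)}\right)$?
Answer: $-100$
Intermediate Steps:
$j{\left(q,N \right)} = 2$
$o{\left(p,S \right)} = 0$
$O{\left(L \right)} = - \frac{4}{3}$ ($O{\left(L \right)} = \frac{2 \cdot 2 \left(-1\right)}{3} = \frac{2}{3} \left(-2\right) = - \frac{4}{3}$)
$O{\left(2 \right)} \left(75 + o{\left(11,8 \right)}\right) = - \frac{4 \left(75 + 0\right)}{3} = \left(- \frac{4}{3}\right) 75 = -100$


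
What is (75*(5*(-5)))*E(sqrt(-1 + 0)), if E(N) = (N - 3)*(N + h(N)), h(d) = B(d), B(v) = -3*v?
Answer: -3750 - 11250*I ≈ -3750.0 - 11250.0*I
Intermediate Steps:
h(d) = -3*d
E(N) = -2*N*(-3 + N) (E(N) = (N - 3)*(N - 3*N) = (-3 + N)*(-2*N) = -2*N*(-3 + N))
(75*(5*(-5)))*E(sqrt(-1 + 0)) = (75*(5*(-5)))*(2*sqrt(-1 + 0)*(3 - sqrt(-1 + 0))) = (75*(-25))*(2*sqrt(-1)*(3 - sqrt(-1))) = -3750*I*(3 - I)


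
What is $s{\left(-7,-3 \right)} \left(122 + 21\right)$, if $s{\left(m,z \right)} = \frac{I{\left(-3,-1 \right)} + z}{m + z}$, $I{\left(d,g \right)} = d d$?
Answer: $- \frac{429}{5} \approx -85.8$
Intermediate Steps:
$I{\left(d,g \right)} = d^{2}$
$s{\left(m,z \right)} = \frac{9 + z}{m + z}$ ($s{\left(m,z \right)} = \frac{\left(-3\right)^{2} + z}{m + z} = \frac{9 + z}{m + z}$)
$s{\left(-7,-3 \right)} \left(122 + 21\right) = \frac{9 - 3}{-7 - 3} \left(122 + 21\right) = \frac{1}{-10} \cdot 6 \cdot 143 = \left(- \frac{1}{10}\right) 6 \cdot 143 = \left(- \frac{3}{5}\right) 143 = - \frac{429}{5}$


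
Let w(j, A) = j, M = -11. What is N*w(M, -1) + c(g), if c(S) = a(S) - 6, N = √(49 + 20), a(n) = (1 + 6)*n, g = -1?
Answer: -13 - 11*√69 ≈ -104.37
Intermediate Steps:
a(n) = 7*n
N = √69 ≈ 8.3066
c(S) = -6 + 7*S (c(S) = 7*S - 6 = -6 + 7*S)
N*w(M, -1) + c(g) = √69*(-11) + (-6 + 7*(-1)) = -11*√69 + (-6 - 7) = -11*√69 - 13 = -13 - 11*√69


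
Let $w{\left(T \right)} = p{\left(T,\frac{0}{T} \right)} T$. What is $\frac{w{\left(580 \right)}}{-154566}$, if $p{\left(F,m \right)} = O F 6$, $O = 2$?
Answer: $- \frac{672800}{25761} \approx -26.117$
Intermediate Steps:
$p{\left(F,m \right)} = 12 F$ ($p{\left(F,m \right)} = 2 F 6 = 12 F$)
$w{\left(T \right)} = 12 T^{2}$ ($w{\left(T \right)} = 12 T T = 12 T^{2}$)
$\frac{w{\left(580 \right)}}{-154566} = \frac{12 \cdot 580^{2}}{-154566} = 12 \cdot 336400 \left(- \frac{1}{154566}\right) = 4036800 \left(- \frac{1}{154566}\right) = - \frac{672800}{25761}$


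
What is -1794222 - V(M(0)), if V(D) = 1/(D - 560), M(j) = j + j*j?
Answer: -1004764319/560 ≈ -1.7942e+6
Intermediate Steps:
M(j) = j + j**2
V(D) = 1/(-560 + D)
-1794222 - V(M(0)) = -1794222 - 1/(-560 + 0*(1 + 0)) = -1794222 - 1/(-560 + 0*1) = -1794222 - 1/(-560 + 0) = -1794222 - 1/(-560) = -1794222 - 1*(-1/560) = -1794222 + 1/560 = -1004764319/560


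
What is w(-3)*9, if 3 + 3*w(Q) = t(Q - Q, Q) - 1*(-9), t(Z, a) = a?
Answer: 9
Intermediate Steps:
w(Q) = 2 + Q/3 (w(Q) = -1 + (Q - 1*(-9))/3 = -1 + (Q + 9)/3 = -1 + (9 + Q)/3 = -1 + (3 + Q/3) = 2 + Q/3)
w(-3)*9 = (2 + (⅓)*(-3))*9 = (2 - 1)*9 = 1*9 = 9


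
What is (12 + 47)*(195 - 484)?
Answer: -17051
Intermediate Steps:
(12 + 47)*(195 - 484) = 59*(-289) = -17051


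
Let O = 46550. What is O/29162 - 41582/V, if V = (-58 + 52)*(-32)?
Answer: -42988453/199968 ≈ -214.98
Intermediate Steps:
V = 192 (V = -6*(-32) = 192)
O/29162 - 41582/V = 46550/29162 - 41582/192 = 46550*(1/29162) - 41582*1/192 = 3325/2083 - 20791/96 = -42988453/199968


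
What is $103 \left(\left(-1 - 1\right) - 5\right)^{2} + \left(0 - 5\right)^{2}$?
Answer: $5072$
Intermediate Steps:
$103 \left(\left(-1 - 1\right) - 5\right)^{2} + \left(0 - 5\right)^{2} = 103 \left(-2 - 5\right)^{2} + \left(-5\right)^{2} = 103 \left(-7\right)^{2} + 25 = 103 \cdot 49 + 25 = 5047 + 25 = 5072$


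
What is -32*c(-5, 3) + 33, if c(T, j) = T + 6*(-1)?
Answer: 385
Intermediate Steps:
c(T, j) = -6 + T (c(T, j) = T - 6 = -6 + T)
-32*c(-5, 3) + 33 = -32*(-6 - 5) + 33 = -32*(-11) + 33 = 352 + 33 = 385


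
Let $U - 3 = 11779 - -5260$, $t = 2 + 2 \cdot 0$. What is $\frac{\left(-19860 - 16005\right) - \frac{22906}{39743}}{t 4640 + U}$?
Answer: $- \frac{1425405601}{1046115246} \approx -1.3626$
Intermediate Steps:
$t = 2$ ($t = 2 + 0 = 2$)
$U = 17042$ ($U = 3 + \left(11779 - -5260\right) = 3 + \left(11779 + 5260\right) = 3 + 17039 = 17042$)
$\frac{\left(-19860 - 16005\right) - \frac{22906}{39743}}{t 4640 + U} = \frac{\left(-19860 - 16005\right) - \frac{22906}{39743}}{2 \cdot 4640 + 17042} = \frac{\left(-19860 - 16005\right) - \frac{22906}{39743}}{9280 + 17042} = \frac{-35865 - \frac{22906}{39743}}{26322} = \left(- \frac{1425405601}{39743}\right) \frac{1}{26322} = - \frac{1425405601}{1046115246}$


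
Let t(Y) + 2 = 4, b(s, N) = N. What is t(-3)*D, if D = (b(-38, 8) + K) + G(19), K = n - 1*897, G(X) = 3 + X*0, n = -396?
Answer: -2564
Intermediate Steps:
t(Y) = 2 (t(Y) = -2 + 4 = 2)
G(X) = 3 (G(X) = 3 + 0 = 3)
K = -1293 (K = -396 - 1*897 = -396 - 897 = -1293)
D = -1282 (D = (8 - 1293) + 3 = -1285 + 3 = -1282)
t(-3)*D = 2*(-1282) = -2564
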